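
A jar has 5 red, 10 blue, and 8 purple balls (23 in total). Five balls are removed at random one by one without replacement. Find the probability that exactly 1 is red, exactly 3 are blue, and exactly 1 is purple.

4800/33649

Unordered draws without replacement: count favorable combinations over C(23,5).
Favorable = C(5,1) · C(10,3) · C(8,1) = 4800; total = C(23,5) = 33649.
P = 4800/33649 = 4800/33649 ≈ 0.1426.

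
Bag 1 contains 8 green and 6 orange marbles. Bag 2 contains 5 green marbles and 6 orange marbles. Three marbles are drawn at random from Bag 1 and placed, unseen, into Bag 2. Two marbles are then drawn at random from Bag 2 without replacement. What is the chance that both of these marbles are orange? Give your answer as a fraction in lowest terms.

Condition on how many of the transferred marbles are orange (from Bag 1: 6 orange of 14; then Bag 2 has 14 total).
  0 orange: C(6,0)C(8,3)/C(14,3) = 2/13; then P = C(6,2)/C(14,2) = 15/91
  1 orange: C(6,1)C(8,2)/C(14,3) = 6/13; then P = C(7,2)/C(14,2) = 3/13
  2 orange: C(6,2)C(8,1)/C(14,3) = 30/91; then P = C(8,2)/C(14,2) = 4/13
  3 orange: C(6,3)C(8,0)/C(14,3) = 5/91; then P = C(9,2)/C(14,2) = 36/91
P(both orange) = 2112/8281 ≈ 0.2550.

2112/8281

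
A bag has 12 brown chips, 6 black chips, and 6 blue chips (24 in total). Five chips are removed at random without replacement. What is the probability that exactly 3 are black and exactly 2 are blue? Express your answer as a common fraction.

Unordered draws without replacement: count favorable combinations over C(24,5).
Favorable = C(12,0) · C(6,3) · C(6,2) = 300; total = C(24,5) = 42504.
P = 300/42504 = 25/3542 ≈ 0.0071.

25/3542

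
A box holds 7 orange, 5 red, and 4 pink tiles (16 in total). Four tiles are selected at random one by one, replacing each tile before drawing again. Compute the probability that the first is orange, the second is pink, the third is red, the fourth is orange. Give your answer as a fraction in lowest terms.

Multiply the conditional probability of each draw in order, with replacement (the composition resets each draw).
P = (7/16) · (4/16) · (5/16) · (7/16) = 245/16384 ≈ 0.0150.

245/16384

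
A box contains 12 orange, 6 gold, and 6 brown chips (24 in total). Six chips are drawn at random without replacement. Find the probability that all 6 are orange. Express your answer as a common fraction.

Unordered draws without replacement: count favorable combinations over C(24,6).
Favorable = C(12,6) · C(6,0) · C(6,0) = 924; total = C(24,6) = 134596.
P = 924/134596 = 3/437 ≈ 0.0069.

3/437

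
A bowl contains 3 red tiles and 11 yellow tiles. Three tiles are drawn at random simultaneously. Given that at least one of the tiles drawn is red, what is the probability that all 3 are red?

P(all 3 red) = C(3,3)/C(14,3) = 1/364; P(at least one red) = 1 − C(11,3)/C(14,3) = 199/364.
Since 'all 3 red' ⊆ 'at least one red', P(all 3 | at least one) = 1/364 / 199/364 = 1/199 ≈ 0.0050.

1/199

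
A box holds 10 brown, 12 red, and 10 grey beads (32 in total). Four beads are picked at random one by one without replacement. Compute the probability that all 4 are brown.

Unordered draws without replacement: count favorable combinations over C(32,4).
Favorable = C(10,4) · C(12,0) · C(10,0) = 210; total = C(32,4) = 35960.
P = 210/35960 = 21/3596 ≈ 0.0058.

21/3596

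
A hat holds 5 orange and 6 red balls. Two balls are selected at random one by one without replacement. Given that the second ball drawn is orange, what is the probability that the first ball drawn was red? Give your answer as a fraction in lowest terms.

3/5

P(first=red and the second ball drawn is orange) = (6/11)·(5/10) = 3/11.
P(the second ball drawn is orange) = Σ over first color = 2/11 + 3/11 = 5/11.
By Bayes, P(first=red | the second ball drawn is orange) = 3/11 / 5/11 = 3/5 ≈ 0.6000.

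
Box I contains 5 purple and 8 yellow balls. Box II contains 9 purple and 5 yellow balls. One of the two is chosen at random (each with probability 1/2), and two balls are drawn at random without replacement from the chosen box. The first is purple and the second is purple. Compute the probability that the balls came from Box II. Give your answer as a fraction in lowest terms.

108/143

P(E | Box I) = 5/39; P(E | Box II) = 36/91.
P(E) = 1/2·5/39 + 1/2·36/91 = 11/42.
By Bayes' rule, P(Box II | E) = 18/91 / 11/42 = 108/143 ≈ 0.7552.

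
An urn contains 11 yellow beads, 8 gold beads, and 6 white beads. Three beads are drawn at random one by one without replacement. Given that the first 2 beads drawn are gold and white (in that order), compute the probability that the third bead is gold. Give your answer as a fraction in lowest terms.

After removing 1 gold, 1 white, the urn has 7 gold out of 23 remaining.
P(third is gold | given) = 7/23 ≈ 0.3043.

7/23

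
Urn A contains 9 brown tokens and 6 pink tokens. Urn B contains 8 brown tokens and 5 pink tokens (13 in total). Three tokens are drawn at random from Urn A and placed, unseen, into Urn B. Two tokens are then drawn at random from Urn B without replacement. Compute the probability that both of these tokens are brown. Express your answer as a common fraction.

38/105

Condition on how many of the transferred tokens are brown (from Urn A: 9 brown of 15; then Urn B has 16 total).
  0 brown: C(9,0)C(6,3)/C(15,3) = 4/91; then P = C(8,2)/C(16,2) = 7/30
  1 brown: C(9,1)C(6,2)/C(15,3) = 27/91; then P = C(9,2)/C(16,2) = 3/10
  2 brown: C(9,2)C(6,1)/C(15,3) = 216/455; then P = C(10,2)/C(16,2) = 3/8
  3 brown: C(9,3)C(6,0)/C(15,3) = 12/65; then P = C(11,2)/C(16,2) = 11/24
P(both brown) = 38/105 ≈ 0.3619.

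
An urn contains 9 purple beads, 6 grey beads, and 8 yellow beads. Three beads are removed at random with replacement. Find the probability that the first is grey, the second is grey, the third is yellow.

Multiply the conditional probability of each draw in order, with replacement (the composition resets each draw).
P = (6/23) · (6/23) · (8/23) = 288/12167 ≈ 0.0237.

288/12167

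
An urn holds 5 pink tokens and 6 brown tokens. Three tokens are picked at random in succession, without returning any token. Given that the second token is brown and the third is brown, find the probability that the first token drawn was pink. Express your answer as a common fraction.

P(first=pink and the second token is brown and the third is brown) = (5/11)·(6/10)·(5/9) = 5/33.
P(E) = Σ over first color = 5/33 + 4/33 = 3/11.
By Bayes, P(first=pink | E) = 5/33 / 3/11 = 5/9 ≈ 0.5556.

5/9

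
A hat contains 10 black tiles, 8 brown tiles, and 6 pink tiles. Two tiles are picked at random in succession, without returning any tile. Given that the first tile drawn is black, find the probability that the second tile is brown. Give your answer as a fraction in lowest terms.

After removing 1 black, the hat has 8 brown out of 23 remaining.
P(second is brown | given) = 8/23 ≈ 0.3478.

8/23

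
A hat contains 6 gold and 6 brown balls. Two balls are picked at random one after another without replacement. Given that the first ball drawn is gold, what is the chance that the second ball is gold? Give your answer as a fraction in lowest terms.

After removing 1 gold, the hat has 5 gold out of 11 remaining.
P(second is gold | given) = 5/11 ≈ 0.4545.

5/11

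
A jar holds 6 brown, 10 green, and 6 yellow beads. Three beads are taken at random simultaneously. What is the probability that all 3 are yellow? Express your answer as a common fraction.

1/77

Unordered draws without replacement: count favorable combinations over C(22,3).
Favorable = C(6,0) · C(10,0) · C(6,3) = 20; total = C(22,3) = 1540.
P = 20/1540 = 1/77 ≈ 0.0130.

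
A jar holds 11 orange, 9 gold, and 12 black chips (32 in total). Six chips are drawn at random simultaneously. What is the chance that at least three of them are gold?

1093/5394

Sum the hypergeometric tail for j = 3,…,6 gold chips.
Favorable = C(9,3)·C(23,3) + C(9,4)·C(23,2) + C(9,5)·C(23,1) + C(9,6)·C(23,0) = 183624; total = C(32,6) = 906192.
P = 183624/906192 = 1093/5394 ≈ 0.2026.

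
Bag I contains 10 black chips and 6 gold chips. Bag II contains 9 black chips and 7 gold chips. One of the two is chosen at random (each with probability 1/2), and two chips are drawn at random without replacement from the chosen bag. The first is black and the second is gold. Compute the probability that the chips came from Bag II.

P(E | Bag I) = 1/4; P(E | Bag II) = 21/80.
P(E) = 1/2·1/4 + 1/2·21/80 = 41/160.
By Bayes' rule, P(Bag II | E) = 21/160 / 41/160 = 21/41 ≈ 0.5122.

21/41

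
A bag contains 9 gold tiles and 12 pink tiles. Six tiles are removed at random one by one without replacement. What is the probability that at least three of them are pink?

264/323

Sum the hypergeometric tail for j = 3,…,6 pink tiles.
Favorable = C(12,3)·C(9,3) + C(12,4)·C(9,2) + C(12,5)·C(9,1) + C(12,6)·C(9,0) = 44352; total = C(21,6) = 54264.
P = 44352/54264 = 264/323 ≈ 0.8173.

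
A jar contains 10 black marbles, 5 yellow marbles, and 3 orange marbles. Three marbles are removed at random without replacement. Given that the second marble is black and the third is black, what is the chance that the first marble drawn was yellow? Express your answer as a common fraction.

P(first=yellow and the second marble is black and the third is black) = (5/18)·(10/17)·(9/16) = 25/272.
P(E) = Σ over first color = 5/34 + 25/272 + 15/272 = 5/17.
By Bayes, P(first=yellow | E) = 25/272 / 5/17 = 5/16 ≈ 0.3125.

5/16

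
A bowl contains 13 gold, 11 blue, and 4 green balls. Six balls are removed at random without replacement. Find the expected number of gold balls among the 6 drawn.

39/14

By linearity of expectation, E[X] = Σ P(draw i is gold); by symmetry each draw (even without replacement) has P(gold) = 13/28.
E[X] = 6 · 13/28 = 39/14 ≈ 2.7857.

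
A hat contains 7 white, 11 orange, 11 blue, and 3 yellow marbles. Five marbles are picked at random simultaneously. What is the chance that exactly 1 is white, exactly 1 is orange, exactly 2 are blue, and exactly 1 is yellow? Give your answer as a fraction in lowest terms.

1815/28768

Unordered draws without replacement: count favorable combinations over C(32,5).
Favorable = C(7,1) · C(11,1) · C(11,2) · C(3,1) = 12705; total = C(32,5) = 201376.
P = 12705/201376 = 1815/28768 ≈ 0.0631.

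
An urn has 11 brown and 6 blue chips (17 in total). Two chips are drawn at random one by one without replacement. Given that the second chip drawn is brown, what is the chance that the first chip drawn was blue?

3/8

P(first=blue and the second chip drawn is brown) = (6/17)·(11/16) = 33/136.
P(the second chip drawn is brown) = Σ over first color = 55/136 + 33/136 = 11/17.
By Bayes, P(first=blue | the second chip drawn is brown) = 33/136 / 11/17 = 3/8 ≈ 0.3750.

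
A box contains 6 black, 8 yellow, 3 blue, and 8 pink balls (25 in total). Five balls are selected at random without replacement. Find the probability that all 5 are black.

Unordered draws without replacement: count favorable combinations over C(25,5).
Favorable = C(6,5) · C(8,0) · C(3,0) · C(8,0) = 6; total = C(25,5) = 53130.
P = 6/53130 = 1/8855 ≈ 0.0001.

1/8855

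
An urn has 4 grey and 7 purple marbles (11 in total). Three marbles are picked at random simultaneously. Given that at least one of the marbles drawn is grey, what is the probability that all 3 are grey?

P(all 3 grey) = C(4,3)/C(11,3) = 4/165; P(at least one grey) = 1 − C(7,3)/C(11,3) = 26/33.
Since 'all 3 grey' ⊆ 'at least one grey', P(all 3 | at least one) = 4/165 / 26/33 = 2/65 ≈ 0.0308.

2/65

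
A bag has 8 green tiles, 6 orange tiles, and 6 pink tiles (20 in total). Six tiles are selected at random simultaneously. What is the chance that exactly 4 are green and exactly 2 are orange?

35/1292

Unordered draws without replacement: count favorable combinations over C(20,6).
Favorable = C(8,4) · C(6,2) · C(6,0) = 1050; total = C(20,6) = 38760.
P = 1050/38760 = 35/1292 ≈ 0.0271.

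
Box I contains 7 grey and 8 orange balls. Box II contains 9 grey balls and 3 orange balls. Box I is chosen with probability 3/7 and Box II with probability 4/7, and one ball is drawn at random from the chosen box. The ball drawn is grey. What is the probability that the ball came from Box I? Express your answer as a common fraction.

7/22

P(grey | Box I) = 7/15; P(grey | Box II) = 3/4.
P(grey) = 3/7·7/15 + 4/7·3/4 = 22/35.
By Bayes' rule, P(Box I | grey) = 1/5 / 22/35 = 7/22 ≈ 0.3182.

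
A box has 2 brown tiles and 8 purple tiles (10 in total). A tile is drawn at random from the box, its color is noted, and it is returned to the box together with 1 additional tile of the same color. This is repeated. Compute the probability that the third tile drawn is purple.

Sum over the four possibilities for the first two draws (purple/not-purple each), tracking how the purple count and total change by +1 per draw.
P(third is purple) = 4/5 ≈ 0.8000. (In a Pólya urn every draw has the same marginal probability 8/10.)

4/5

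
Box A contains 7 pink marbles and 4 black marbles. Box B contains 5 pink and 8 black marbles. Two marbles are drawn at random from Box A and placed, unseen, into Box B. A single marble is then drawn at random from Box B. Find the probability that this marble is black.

Condition on how many of the transferred marbles are black (from Box A: 4 black of 11; then Box B has 15 total).
  0 black: C(4,0)C(7,2)/C(11,2) = 21/55; then P = 8/15
  1 black: C(4,1)C(7,1)/C(11,2) = 28/55; then P = 9/15
  2 black: C(4,2)C(7,0)/C(11,2) = 6/55; then P = 10/15
P(black from Box B) = 32/55 ≈ 0.5818.

32/55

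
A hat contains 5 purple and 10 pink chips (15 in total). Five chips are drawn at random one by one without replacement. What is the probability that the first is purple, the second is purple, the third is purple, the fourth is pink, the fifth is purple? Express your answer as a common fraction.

10/3003

Multiply the conditional probability of each draw in order, without replacement, so each draw removes one from its color and from the total.
P = (5/15) · (4/14) · (3/13) · (10/12) · (2/11) = 10/3003 ≈ 0.0033.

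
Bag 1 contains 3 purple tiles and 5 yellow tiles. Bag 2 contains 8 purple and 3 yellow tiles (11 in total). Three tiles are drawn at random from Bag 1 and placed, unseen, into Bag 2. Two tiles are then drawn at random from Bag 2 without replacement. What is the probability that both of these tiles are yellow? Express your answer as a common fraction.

Condition on how many of the transferred tiles are yellow (from Bag 1: 5 yellow of 8; then Bag 2 has 14 total).
  0 yellow: C(5,0)C(3,3)/C(8,3) = 1/56; then P = C(3,2)/C(14,2) = 3/91
  1 yellow: C(5,1)C(3,2)/C(8,3) = 15/56; then P = C(4,2)/C(14,2) = 6/91
  2 yellow: C(5,2)C(3,1)/C(8,3) = 15/28; then P = C(5,2)/C(14,2) = 10/91
  3 yellow: C(5,3)C(3,0)/C(8,3) = 5/28; then P = C(6,2)/C(14,2) = 15/91
P(both yellow) = 543/5096 ≈ 0.1066.

543/5096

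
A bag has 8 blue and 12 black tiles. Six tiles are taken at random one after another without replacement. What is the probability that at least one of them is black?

Use the complement: P(at least one black) = 1 − P(no black).
P(none) = C(8,6)/C(20,6) = 28/38760.
So P = 1 − 28/38760 = 9683/9690 ≈ 0.9993.

9683/9690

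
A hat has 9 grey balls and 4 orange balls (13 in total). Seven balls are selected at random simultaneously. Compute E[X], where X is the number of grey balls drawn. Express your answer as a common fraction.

By linearity of expectation, E[X] = Σ P(draw i is grey); by symmetry each draw (even without replacement) has P(grey) = 9/13.
E[X] = 7 · 9/13 = 63/13 ≈ 4.8462.

63/13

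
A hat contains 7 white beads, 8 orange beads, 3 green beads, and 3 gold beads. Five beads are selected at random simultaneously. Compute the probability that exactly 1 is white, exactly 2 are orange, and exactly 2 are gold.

Unordered draws without replacement: count favorable combinations over C(21,5).
Favorable = C(7,1) · C(8,2) · C(3,0) · C(3,2) = 588; total = C(21,5) = 20349.
P = 588/20349 = 28/969 ≈ 0.0289.

28/969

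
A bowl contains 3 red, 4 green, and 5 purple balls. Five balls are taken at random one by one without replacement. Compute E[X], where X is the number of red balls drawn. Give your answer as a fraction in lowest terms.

5/4

By linearity of expectation, E[X] = Σ P(draw i is red); by symmetry each draw (even without replacement) has P(red) = 3/12.
E[X] = 5 · 3/12 = 5/4 ≈ 1.2500.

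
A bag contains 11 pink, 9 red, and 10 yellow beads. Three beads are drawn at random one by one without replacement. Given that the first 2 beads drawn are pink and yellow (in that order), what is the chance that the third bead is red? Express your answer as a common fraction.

9/28

After removing 1 pink, 1 yellow, the bag has 9 red out of 28 remaining.
P(third is red | given) = 9/28 ≈ 0.3214.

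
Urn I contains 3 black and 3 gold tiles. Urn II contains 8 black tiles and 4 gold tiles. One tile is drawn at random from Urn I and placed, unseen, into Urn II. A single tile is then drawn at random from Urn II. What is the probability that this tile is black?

Condition on how many of the transferred tiles are black (from Urn I: 3 black of 6; then Urn II has 13 total).
  0 black: C(3,0)C(3,1)/C(6,1) = 1/2; then P = 8/13
  1 black: C(3,1)C(3,0)/C(6,1) = 1/2; then P = 9/13
P(black from Urn II) = 17/26 ≈ 0.6538.

17/26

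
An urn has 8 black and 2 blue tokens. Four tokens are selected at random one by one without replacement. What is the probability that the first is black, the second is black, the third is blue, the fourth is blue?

1/45

Multiply the conditional probability of each draw in order, without replacement, so each draw removes one from its color and from the total.
P = (8/10) · (7/9) · (2/8) · (1/7) = 1/45 ≈ 0.0222.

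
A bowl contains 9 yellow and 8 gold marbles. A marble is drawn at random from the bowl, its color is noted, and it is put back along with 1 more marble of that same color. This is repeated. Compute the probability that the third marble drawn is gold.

Sum over the four possibilities for the first two draws (gold/not-gold each), tracking how the gold count and total change by +1 per draw.
P(third is gold) = 8/17 ≈ 0.4706. (In a Pólya urn every draw has the same marginal probability 8/17.)

8/17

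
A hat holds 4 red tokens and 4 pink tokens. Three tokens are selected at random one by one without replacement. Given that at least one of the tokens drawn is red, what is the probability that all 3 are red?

1/13

P(all 3 red) = C(4,3)/C(8,3) = 1/14; P(at least one red) = 1 − C(4,3)/C(8,3) = 13/14.
Since 'all 3 red' ⊆ 'at least one red', P(all 3 | at least one) = 1/14 / 13/14 = 1/13 ≈ 0.0769.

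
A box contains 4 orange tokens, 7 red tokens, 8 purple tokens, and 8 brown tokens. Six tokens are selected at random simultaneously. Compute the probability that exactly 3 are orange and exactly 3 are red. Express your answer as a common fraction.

Unordered draws without replacement: count favorable combinations over C(27,6).
Favorable = C(4,3) · C(7,3) · C(8,0) · C(8,0) = 140; total = C(27,6) = 296010.
P = 140/296010 = 14/29601 ≈ 0.0005.

14/29601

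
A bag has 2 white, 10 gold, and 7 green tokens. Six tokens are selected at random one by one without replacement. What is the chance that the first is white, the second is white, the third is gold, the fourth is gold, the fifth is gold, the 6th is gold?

Multiply the conditional probability of each draw in order, without replacement, so each draw removes one from its color and from the total.
P = (2/19) · (1/18) · (10/17) · (9/16) · (8/15) · (7/14) = 1/1938 ≈ 0.0005.

1/1938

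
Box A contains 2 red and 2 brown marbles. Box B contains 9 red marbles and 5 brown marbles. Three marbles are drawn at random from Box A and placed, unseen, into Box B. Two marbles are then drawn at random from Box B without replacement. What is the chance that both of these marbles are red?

Condition on how many of the transferred marbles are red (from Box A: 2 red of 4; then Box B has 17 total).
  1 red: C(2,1)C(2,2)/C(4,3) = 1/2; then P = C(10,2)/C(17,2) = 45/136
  2 red: C(2,2)C(2,1)/C(4,3) = 1/2; then P = C(11,2)/C(17,2) = 55/136
P(both red) = 25/68 ≈ 0.3676.

25/68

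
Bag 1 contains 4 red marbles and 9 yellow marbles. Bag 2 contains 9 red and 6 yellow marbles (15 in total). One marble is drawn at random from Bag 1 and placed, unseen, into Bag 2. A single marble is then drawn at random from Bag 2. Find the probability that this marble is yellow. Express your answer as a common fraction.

Condition on how many of the transferred marbles are yellow (from Bag 1: 9 yellow of 13; then Bag 2 has 16 total).
  0 yellow: C(9,0)C(4,1)/C(13,1) = 4/13; then P = 6/16
  1 yellow: C(9,1)C(4,0)/C(13,1) = 9/13; then P = 7/16
P(yellow from Bag 2) = 87/208 ≈ 0.4183.

87/208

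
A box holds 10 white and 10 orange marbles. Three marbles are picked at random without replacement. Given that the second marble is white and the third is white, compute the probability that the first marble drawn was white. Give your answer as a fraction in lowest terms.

4/9

P(first=white and the second marble is white and the third is white) = (10/20)·(9/19)·(8/18) = 2/19.
P(E) = Σ over first color = 2/19 + 5/38 = 9/38.
By Bayes, P(first=white | E) = 2/19 / 9/38 = 4/9 ≈ 0.4444.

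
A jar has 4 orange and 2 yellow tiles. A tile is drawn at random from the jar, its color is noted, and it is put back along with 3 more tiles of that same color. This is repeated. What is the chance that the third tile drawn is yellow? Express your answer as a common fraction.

1/3

Sum over the four possibilities for the first two draws (yellow/not-yellow each), tracking how the yellow count and total change by +3 per draw.
P(third is yellow) = 1/3 ≈ 0.3333. (In a Pólya urn every draw has the same marginal probability 2/6.)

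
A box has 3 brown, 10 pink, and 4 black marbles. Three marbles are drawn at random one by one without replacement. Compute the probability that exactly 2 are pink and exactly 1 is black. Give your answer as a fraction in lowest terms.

Unordered draws without replacement: count favorable combinations over C(17,3).
Favorable = C(3,0) · C(10,2) · C(4,1) = 180; total = C(17,3) = 680.
P = 180/680 = 9/34 ≈ 0.2647.

9/34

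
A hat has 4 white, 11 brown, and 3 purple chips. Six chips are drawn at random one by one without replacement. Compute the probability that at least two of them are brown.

77/78

Sum the hypergeometric tail for j = 2,…,6 brown chips.
Favorable = C(11,2)·C(7,4) + C(11,3)·C(7,3) + C(11,4)·C(7,2) + C(11,5)·C(7,1) + C(11,6)·C(7,0) = 18326; total = C(18,6) = 18564.
P = 18326/18564 = 77/78 ≈ 0.9872.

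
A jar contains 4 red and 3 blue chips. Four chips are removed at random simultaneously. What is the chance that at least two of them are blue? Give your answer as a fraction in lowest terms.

22/35

Sum the hypergeometric tail for j = 2,…,3 blue chips.
Favorable = C(3,2)·C(4,2) + C(3,3)·C(4,1) = 22; total = C(7,4) = 35.
P = 22/35 = 22/35 ≈ 0.6286.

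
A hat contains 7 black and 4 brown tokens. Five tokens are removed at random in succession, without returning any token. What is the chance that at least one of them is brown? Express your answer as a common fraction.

21/22

Use the complement: P(at least one brown) = 1 − P(no brown).
P(none) = C(7,5)/C(11,5) = 21/462.
So P = 1 − 21/462 = 21/22 ≈ 0.9545.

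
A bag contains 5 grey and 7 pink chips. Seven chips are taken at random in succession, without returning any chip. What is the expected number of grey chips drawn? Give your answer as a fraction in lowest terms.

35/12

By linearity of expectation, E[X] = Σ P(draw i is grey); by symmetry each draw (even without replacement) has P(grey) = 5/12.
E[X] = 7 · 5/12 = 35/12 ≈ 2.9167.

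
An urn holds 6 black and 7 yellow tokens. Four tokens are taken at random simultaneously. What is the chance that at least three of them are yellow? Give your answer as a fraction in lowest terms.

49/143

Sum the hypergeometric tail for j = 3,…,4 yellow tokens.
Favorable = C(7,3)·C(6,1) + C(7,4)·C(6,0) = 245; total = C(13,4) = 715.
P = 245/715 = 49/143 ≈ 0.3427.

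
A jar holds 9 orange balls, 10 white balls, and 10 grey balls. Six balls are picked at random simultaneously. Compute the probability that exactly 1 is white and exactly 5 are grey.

Unordered draws without replacement: count favorable combinations over C(29,6).
Favorable = C(9,0) · C(10,1) · C(10,5) = 2520; total = C(29,6) = 475020.
P = 2520/475020 = 2/377 ≈ 0.0053.

2/377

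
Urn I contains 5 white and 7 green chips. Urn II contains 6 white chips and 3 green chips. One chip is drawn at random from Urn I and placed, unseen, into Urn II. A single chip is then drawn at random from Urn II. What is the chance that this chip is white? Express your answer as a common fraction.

Condition on how many of the transferred chips are white (from Urn I: 5 white of 12; then Urn II has 10 total).
  0 white: C(5,0)C(7,1)/C(12,1) = 7/12; then P = 6/10
  1 white: C(5,1)C(7,0)/C(12,1) = 5/12; then P = 7/10
P(white from Urn II) = 77/120 ≈ 0.6417.

77/120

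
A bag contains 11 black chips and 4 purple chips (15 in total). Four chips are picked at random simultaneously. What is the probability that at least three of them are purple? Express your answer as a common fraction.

3/91

Sum the hypergeometric tail for j = 3,…,4 purple chips.
Favorable = C(4,3)·C(11,1) + C(4,4)·C(11,0) = 45; total = C(15,4) = 1365.
P = 45/1365 = 3/91 ≈ 0.0330.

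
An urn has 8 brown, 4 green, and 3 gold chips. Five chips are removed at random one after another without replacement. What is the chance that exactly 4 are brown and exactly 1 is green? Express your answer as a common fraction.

Unordered draws without replacement: count favorable combinations over C(15,5).
Favorable = C(8,4) · C(4,1) · C(3,0) = 280; total = C(15,5) = 3003.
P = 280/3003 = 40/429 ≈ 0.0932.

40/429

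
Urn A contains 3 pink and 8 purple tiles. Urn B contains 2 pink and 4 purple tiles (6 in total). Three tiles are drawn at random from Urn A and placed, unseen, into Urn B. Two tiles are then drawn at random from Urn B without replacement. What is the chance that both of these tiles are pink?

Condition on how many of the transferred tiles are pink (from Urn A: 3 pink of 11; then Urn B has 9 total).
  0 pink: C(3,0)C(8,3)/C(11,3) = 56/165; then P = C(2,2)/C(9,2) = 1/36
  1 pink: C(3,1)C(8,2)/C(11,3) = 28/55; then P = C(3,2)/C(9,2) = 1/12
  2 pink: C(3,2)C(8,1)/C(11,3) = 8/55; then P = C(4,2)/C(9,2) = 1/6
  3 pink: C(3,3)C(8,0)/C(11,3) = 1/165; then P = C(5,2)/C(9,2) = 5/18
P(both pink) = 7/90 ≈ 0.0778.

7/90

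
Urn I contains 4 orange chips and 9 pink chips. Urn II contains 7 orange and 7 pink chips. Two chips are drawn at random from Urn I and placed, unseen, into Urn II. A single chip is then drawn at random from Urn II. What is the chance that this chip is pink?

109/208

Condition on how many of the transferred chips are pink (from Urn I: 9 pink of 13; then Urn II has 16 total).
  0 pink: C(9,0)C(4,2)/C(13,2) = 1/13; then P = 7/16
  1 pink: C(9,1)C(4,1)/C(13,2) = 6/13; then P = 8/16
  2 pink: C(9,2)C(4,0)/C(13,2) = 6/13; then P = 9/16
P(pink from Urn II) = 109/208 ≈ 0.5240.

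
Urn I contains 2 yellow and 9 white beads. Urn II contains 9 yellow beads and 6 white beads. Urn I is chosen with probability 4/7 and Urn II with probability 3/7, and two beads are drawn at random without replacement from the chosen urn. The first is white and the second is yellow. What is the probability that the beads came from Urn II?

P(E | Urn I) = 9/55; P(E | Urn II) = 9/35.
P(E) = 4/7·9/55 + 3/7·9/35 = 549/2695.
By Bayes' rule, P(Urn II | E) = 27/245 / 549/2695 = 33/61 ≈ 0.5410.

33/61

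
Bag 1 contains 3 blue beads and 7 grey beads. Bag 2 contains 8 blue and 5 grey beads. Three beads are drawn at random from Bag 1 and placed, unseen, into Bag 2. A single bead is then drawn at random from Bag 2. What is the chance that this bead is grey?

71/160

Condition on how many of the transferred beads are grey (from Bag 1: 7 grey of 10; then Bag 2 has 16 total).
  0 grey: C(7,0)C(3,3)/C(10,3) = 1/120; then P = 5/16
  1 grey: C(7,1)C(3,2)/C(10,3) = 7/40; then P = 6/16
  2 grey: C(7,2)C(3,1)/C(10,3) = 21/40; then P = 7/16
  3 grey: C(7,3)C(3,0)/C(10,3) = 7/24; then P = 8/16
P(grey from Bag 2) = 71/160 ≈ 0.4437.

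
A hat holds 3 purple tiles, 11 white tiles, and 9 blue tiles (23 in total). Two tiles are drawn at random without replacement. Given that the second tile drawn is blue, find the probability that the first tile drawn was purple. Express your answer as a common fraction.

P(first=purple and the second tile drawn is blue) = (3/23)·(9/22) = 27/506.
P(the second tile drawn is blue) = Σ over first color = 27/506 + 9/46 + 36/253 = 9/23.
By Bayes, P(first=purple | the second tile drawn is blue) = 27/506 / 9/23 = 3/22 ≈ 0.1364.

3/22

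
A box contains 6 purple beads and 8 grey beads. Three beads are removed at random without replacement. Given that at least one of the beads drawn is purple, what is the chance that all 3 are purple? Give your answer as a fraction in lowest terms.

5/77

P(all 3 purple) = C(6,3)/C(14,3) = 5/91; P(at least one purple) = 1 − C(8,3)/C(14,3) = 11/13.
Since 'all 3 purple' ⊆ 'at least one purple', P(all 3 | at least one) = 5/91 / 11/13 = 5/77 ≈ 0.0649.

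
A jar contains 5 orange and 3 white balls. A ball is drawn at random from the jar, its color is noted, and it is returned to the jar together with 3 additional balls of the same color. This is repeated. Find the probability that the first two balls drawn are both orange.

5/11

After a orange draw the jar holds 8 orange out of 11.
P = (5/8)·(8/11) = 5/11 ≈ 0.4545.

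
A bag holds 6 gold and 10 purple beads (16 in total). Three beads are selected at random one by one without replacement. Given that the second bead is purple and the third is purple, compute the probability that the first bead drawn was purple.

P(first=purple and the second bead is purple and the third is purple) = (10/16)·(9/15)·(8/14) = 3/14.
P(E) = Σ over first color = 9/56 + 3/14 = 3/8.
By Bayes, P(first=purple | E) = 3/14 / 3/8 = 4/7 ≈ 0.5714.

4/7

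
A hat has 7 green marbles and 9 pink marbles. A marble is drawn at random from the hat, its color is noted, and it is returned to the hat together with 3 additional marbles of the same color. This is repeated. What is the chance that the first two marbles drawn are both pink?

27/76

After a pink draw the hat holds 12 pink out of 19.
P = (9/16)·(12/19) = 27/76 ≈ 0.3553.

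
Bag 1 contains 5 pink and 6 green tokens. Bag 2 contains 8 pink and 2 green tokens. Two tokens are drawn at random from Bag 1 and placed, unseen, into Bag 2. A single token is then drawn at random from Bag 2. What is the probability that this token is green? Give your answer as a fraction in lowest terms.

17/66

Condition on how many of the transferred tokens are green (from Bag 1: 6 green of 11; then Bag 2 has 12 total).
  0 green: C(6,0)C(5,2)/C(11,2) = 2/11; then P = 2/12
  1 green: C(6,1)C(5,1)/C(11,2) = 6/11; then P = 3/12
  2 green: C(6,2)C(5,0)/C(11,2) = 3/11; then P = 4/12
P(green from Bag 2) = 17/66 ≈ 0.2576.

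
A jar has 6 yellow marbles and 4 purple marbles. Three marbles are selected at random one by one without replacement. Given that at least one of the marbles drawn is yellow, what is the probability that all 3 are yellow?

P(all 3 yellow) = C(6,3)/C(10,3) = 1/6; P(at least one yellow) = 1 − C(4,3)/C(10,3) = 29/30.
Since 'all 3 yellow' ⊆ 'at least one yellow', P(all 3 | at least one) = 1/6 / 29/30 = 5/29 ≈ 0.1724.

5/29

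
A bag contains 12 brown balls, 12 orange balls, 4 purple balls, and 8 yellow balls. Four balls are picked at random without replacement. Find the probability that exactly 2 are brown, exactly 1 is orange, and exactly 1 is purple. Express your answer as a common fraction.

Unordered draws without replacement: count favorable combinations over C(36,4).
Favorable = C(12,2) · C(12,1) · C(4,1) · C(8,0) = 3168; total = C(36,4) = 58905.
P = 3168/58905 = 32/595 ≈ 0.0538.

32/595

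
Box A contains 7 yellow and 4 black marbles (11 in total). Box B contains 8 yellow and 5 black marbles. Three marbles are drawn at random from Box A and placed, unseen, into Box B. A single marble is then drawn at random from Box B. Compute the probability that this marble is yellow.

109/176

Condition on how many of the transferred marbles are yellow (from Box A: 7 yellow of 11; then Box B has 16 total).
  0 yellow: C(7,0)C(4,3)/C(11,3) = 4/165; then P = 8/16
  1 yellow: C(7,1)C(4,2)/C(11,3) = 14/55; then P = 9/16
  2 yellow: C(7,2)C(4,1)/C(11,3) = 28/55; then P = 10/16
  3 yellow: C(7,3)C(4,0)/C(11,3) = 7/33; then P = 11/16
P(yellow from Box B) = 109/176 ≈ 0.6193.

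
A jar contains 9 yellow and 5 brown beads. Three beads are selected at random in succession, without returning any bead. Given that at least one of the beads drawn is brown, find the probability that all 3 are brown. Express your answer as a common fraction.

1/28

P(all 3 brown) = C(5,3)/C(14,3) = 5/182; P(at least one brown) = 1 − C(9,3)/C(14,3) = 10/13.
Since 'all 3 brown' ⊆ 'at least one brown', P(all 3 | at least one) = 5/182 / 10/13 = 1/28 ≈ 0.0357.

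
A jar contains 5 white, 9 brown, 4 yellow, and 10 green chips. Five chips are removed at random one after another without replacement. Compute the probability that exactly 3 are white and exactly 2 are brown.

Unordered draws without replacement: count favorable combinations over C(28,5).
Favorable = C(5,3) · C(9,2) · C(4,0) · C(10,0) = 360; total = C(28,5) = 98280.
P = 360/98280 = 1/273 ≈ 0.0037.

1/273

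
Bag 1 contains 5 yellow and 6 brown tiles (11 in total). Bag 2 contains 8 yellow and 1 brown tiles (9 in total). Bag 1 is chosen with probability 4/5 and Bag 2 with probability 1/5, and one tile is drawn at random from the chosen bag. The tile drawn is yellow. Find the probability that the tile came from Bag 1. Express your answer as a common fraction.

45/67

P(yellow | Bag 1) = 5/11; P(yellow | Bag 2) = 8/9.
P(yellow) = 4/5·5/11 + 1/5·8/9 = 268/495.
By Bayes' rule, P(Bag 1 | yellow) = 4/11 / 268/495 = 45/67 ≈ 0.6716.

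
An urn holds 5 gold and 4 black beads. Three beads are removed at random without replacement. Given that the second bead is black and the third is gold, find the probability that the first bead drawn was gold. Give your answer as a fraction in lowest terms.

4/7

P(first=gold and the second bead is black and the third is gold) = (5/9)·(4/8)·(4/7) = 10/63.
P(E) = Σ over first color = 10/63 + 5/42 = 5/18.
By Bayes, P(first=gold | E) = 10/63 / 5/18 = 4/7 ≈ 0.5714.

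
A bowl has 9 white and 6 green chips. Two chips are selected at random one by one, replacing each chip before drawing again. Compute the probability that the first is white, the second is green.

Multiply the conditional probability of each draw in order, with replacement (the composition resets each draw).
P = (9/15) · (6/15) = 6/25 ≈ 0.2400.

6/25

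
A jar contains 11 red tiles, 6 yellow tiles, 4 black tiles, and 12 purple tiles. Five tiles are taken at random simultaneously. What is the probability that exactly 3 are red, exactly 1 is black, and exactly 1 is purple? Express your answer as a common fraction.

Unordered draws without replacement: count favorable combinations over C(33,5).
Favorable = C(11,3) · C(6,0) · C(4,1) · C(12,1) = 7920; total = C(33,5) = 237336.
P = 7920/237336 = 30/899 ≈ 0.0334.

30/899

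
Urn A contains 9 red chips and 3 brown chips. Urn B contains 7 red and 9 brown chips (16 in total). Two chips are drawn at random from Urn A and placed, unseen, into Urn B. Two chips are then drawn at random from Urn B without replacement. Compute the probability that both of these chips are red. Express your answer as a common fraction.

235/1122

Condition on how many of the transferred chips are red (from Urn A: 9 red of 12; then Urn B has 18 total).
  0 red: C(9,0)C(3,2)/C(12,2) = 1/22; then P = C(7,2)/C(18,2) = 7/51
  1 red: C(9,1)C(3,1)/C(12,2) = 9/22; then P = C(8,2)/C(18,2) = 28/153
  2 red: C(9,2)C(3,0)/C(12,2) = 6/11; then P = C(9,2)/C(18,2) = 4/17
P(both red) = 235/1122 ≈ 0.2094.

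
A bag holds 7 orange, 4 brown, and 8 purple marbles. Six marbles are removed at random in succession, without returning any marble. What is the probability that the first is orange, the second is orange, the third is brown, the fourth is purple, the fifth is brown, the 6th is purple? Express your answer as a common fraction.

7/4845

Multiply the conditional probability of each draw in order, without replacement, so each draw removes one from its color and from the total.
P = (7/19) · (6/18) · (4/17) · (8/16) · (3/15) · (7/14) = 7/4845 ≈ 0.0014.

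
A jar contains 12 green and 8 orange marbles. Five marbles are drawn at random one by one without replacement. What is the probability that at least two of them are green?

913/969

Sum the hypergeometric tail for j = 2,…,5 green marbles.
Favorable = C(12,2)·C(8,3) + C(12,3)·C(8,2) + C(12,4)·C(8,1) + C(12,5)·C(8,0) = 14608; total = C(20,5) = 15504.
P = 14608/15504 = 913/969 ≈ 0.9422.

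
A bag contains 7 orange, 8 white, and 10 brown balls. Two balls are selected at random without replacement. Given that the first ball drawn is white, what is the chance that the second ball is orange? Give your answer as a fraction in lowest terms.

7/24

After removing 1 white, the bag has 7 orange out of 24 remaining.
P(second is orange | given) = 7/24 ≈ 0.2917.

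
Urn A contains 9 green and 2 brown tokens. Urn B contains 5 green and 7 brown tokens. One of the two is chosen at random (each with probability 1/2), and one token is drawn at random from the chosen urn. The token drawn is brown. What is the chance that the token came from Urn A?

P(brown | Urn A) = 2/11; P(brown | Urn B) = 7/12.
P(brown) = 1/2·2/11 + 1/2·7/12 = 101/264.
By Bayes' rule, P(Urn A | brown) = 1/11 / 101/264 = 24/101 ≈ 0.2376.

24/101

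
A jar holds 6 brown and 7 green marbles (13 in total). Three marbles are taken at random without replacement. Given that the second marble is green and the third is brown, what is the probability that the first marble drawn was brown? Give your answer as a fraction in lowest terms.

P(first=brown and the second marble is green and the third is brown) = (6/13)·(7/12)·(5/11) = 35/286.
P(E) = Σ over first color = 35/286 + 21/143 = 7/26.
By Bayes, P(first=brown | E) = 35/286 / 7/26 = 5/11 ≈ 0.4545.

5/11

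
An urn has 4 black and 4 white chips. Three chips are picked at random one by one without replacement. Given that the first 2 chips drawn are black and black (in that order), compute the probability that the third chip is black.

After removing 2 black, the urn has 2 black out of 6 remaining.
P(third is black | given) = 2/6 = 1/3 ≈ 0.3333.

1/3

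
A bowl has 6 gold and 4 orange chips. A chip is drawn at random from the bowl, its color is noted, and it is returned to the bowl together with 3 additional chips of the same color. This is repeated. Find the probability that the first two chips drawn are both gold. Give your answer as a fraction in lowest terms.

After a gold draw the bowl holds 9 gold out of 13.
P = (6/10)·(9/13) = 27/65 ≈ 0.4154.

27/65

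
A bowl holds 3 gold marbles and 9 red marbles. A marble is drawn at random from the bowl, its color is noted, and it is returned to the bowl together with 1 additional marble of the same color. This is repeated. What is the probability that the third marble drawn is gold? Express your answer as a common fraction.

Sum over the four possibilities for the first two draws (gold/not-gold each), tracking how the gold count and total change by +1 per draw.
P(third is gold) = 1/4 ≈ 0.2500. (In a Pólya urn every draw has the same marginal probability 3/12.)

1/4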